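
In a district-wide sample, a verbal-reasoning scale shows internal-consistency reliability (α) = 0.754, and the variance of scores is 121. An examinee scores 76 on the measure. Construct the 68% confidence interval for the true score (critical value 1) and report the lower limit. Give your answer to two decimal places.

SD = √121 ≃ 11.000
SEM = 11.000 × √(1 − 0.754) = 11.000 × √0.246 ≃ 11.000 × 0.496 ≃ 5.456
Margin = 1 × 5.456 ≃ 5.456
Lower limit = 76 − 5.456 ≃ 70.544

70.54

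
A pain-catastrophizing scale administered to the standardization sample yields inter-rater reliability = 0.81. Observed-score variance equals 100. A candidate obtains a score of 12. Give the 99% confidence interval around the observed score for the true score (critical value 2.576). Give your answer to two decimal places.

SD = √100 ≈ 10.000
SEM = 10.000 × √(1 − 0.810) = 10.000 × √0.190 ≈ 10.000 × 0.436 ≈ 4.359
Half-width = 2.576×4.359 ≈ 11.229
Interval: (0.771, 23.229)

[0.77, 23.23]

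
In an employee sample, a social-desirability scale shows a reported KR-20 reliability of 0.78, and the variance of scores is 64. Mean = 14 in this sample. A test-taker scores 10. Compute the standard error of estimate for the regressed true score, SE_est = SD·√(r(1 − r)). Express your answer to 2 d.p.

3.31

σ = 64^(1/2) = 8.0000
SE_est = SD * √(r(1 − r)) = 8.0000 * √0.1716 ≃ 8.0000 * 0.4142 ≃ 3.3140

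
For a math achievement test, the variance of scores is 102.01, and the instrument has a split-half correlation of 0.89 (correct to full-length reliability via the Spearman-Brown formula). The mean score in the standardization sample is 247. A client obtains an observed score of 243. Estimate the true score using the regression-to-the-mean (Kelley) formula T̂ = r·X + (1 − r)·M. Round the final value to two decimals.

r_full = 2·0.89 / (1 + 0.89) ≃ 0.9418
T̂ = 0.9418(243) + 0.0582(247) ≃ 243.2328

243.23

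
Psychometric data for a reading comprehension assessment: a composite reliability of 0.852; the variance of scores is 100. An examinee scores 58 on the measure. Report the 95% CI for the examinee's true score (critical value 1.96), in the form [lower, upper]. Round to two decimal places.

[50.46, 65.54]

SD = √100 = 10.0000
SEM = 10.0000·√(1 − 0.8520) ≈ 3.8471
1.96 · SEM ≈ 7.5403
CI = 58 ± 7.5403 → [50.4597, 65.5403]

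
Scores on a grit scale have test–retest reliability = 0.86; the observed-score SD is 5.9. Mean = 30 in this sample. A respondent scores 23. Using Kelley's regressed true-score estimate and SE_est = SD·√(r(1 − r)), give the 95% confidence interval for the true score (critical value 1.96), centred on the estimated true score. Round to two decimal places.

T̂ = r·X + (1 − r)·M = 0.860×23 + 0.140×30 = 19.780 + 4.200 ≃ 23.980
SE_est = SD × √(r(1 − r)) = 5.900 × √0.120 ≃ 5.900 × 0.347 ≃ 2.047
CI = 23.980 ± 1.96 × 2.047 → [19.967, 27.993]

[19.97, 27.99]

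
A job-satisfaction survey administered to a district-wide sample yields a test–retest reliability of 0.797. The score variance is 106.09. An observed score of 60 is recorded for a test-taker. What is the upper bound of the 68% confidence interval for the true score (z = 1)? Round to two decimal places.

64.64

SD = √106.09 = 10.30000
SEM = 10.30000 · √(1 − 0.79700) = 10.30000 · √0.20300 ≈ 10.30000 · 0.45056 ≈ 4.64072
Margin = 1 · 4.64072 ≈ 4.64072
Upper bound: 60 + 4.64072 = 64.64072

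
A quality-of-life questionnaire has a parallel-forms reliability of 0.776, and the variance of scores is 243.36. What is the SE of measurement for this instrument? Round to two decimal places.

7.38

SD = √243.36 = 15.6000
SEM = 15.6000 * √(1 − 0.7760) = 15.6000 * √0.2240 ≈ 15.6000 * 0.4733 ≈ 7.3833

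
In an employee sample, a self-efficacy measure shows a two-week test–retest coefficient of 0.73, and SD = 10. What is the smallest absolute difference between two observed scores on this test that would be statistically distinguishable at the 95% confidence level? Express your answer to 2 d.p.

14.40

The standard error of measurement is 10.00000×√(1 − 0.73000) ≈ 10.00000×0.51962 ≈ 5.19615.
Standard error of the difference = 5.19615·√2 ≈ 7.34847
Smallest detectable difference = 1.96×7.34847 ≈ 14.40300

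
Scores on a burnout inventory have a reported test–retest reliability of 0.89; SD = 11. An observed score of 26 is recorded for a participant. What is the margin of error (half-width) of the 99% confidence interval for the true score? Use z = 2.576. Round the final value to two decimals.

9.40

SEM = 11.00000 * √(1 − 0.89000) = 11.00000 * √0.11000 ≈ 11.00000 * 0.33166 ≈ 3.64829
Margin = 2.576 * 3.64829 ≈ 9.39799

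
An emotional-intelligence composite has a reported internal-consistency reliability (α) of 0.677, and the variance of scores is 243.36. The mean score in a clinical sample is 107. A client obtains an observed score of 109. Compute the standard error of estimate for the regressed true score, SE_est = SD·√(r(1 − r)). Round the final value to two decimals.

7.29

SD = √243.36 = 15.6000
SE_est = 15.6000·√[r(1 − r)] ≈ 7.2949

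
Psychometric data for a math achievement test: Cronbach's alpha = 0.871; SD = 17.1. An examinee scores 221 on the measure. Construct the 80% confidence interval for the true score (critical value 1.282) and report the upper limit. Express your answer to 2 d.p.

SEM = 17.1000×√(1 − 0.8710) ≈ 6.1417
1.282 × SEM ≈ 7.8737
Upper limit = 221 + 7.8737 ≈ 228.8737

228.87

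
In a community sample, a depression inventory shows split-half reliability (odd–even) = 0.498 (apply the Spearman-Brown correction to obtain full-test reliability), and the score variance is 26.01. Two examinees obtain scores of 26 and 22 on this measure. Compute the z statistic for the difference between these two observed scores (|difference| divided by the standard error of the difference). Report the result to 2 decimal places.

0.96

SD = √26.01 = 5.1000
Spearman-Brown: r = 2(0.498) / (1 + 0.498) = 0.9960 / 1.4980 ≈ 0.6649
SEM = 5.1000 * √(1 − 0.6649) = 5.1000 * √0.3351 ≈ 5.1000 * 0.5789 ≈ 2.9523
SE_diff = √2 * SEM ≈ 4.1752
z = |26 − 22| / 4.1752 = 4 / 4.1752 ≈ 0.9580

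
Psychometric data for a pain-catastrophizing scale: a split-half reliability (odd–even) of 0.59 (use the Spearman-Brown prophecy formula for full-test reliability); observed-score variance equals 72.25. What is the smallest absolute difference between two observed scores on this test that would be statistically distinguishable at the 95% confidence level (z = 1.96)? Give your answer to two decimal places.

σ = 72.25^(1/2) = 8.500
Full-length reliability (Spearman-Brown) = 2(0.59)/(1+0.59) ≃ 0.742
SEM = 8.500 × √(1 − 0.742) = 8.500 × √0.258 ≃ 8.500 × 0.508 ≃ 4.316
Standard error of the difference = 4.316·√2 ≃ 6.104
Minimum reliable difference = 1.96 × SE_diff ≃ 1.96 × 6.104 ≃ 11.964

11.96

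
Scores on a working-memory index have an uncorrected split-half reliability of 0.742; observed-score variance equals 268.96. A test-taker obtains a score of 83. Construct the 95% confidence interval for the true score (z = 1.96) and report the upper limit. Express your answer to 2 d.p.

SD = √268.96 = 16.40000
Spearman-Brown: r = 2(0.742) / (1 + 0.742) = 1.48400 / 1.74200 ≈ 0.85189
SEM = 16.40000*√(1 − 0.85189) ≈ 6.31146
Half-width = 1.96*6.31146 ≈ 12.37046
Upper limit = 83 + 12.37046 ≈ 95.37046

95.37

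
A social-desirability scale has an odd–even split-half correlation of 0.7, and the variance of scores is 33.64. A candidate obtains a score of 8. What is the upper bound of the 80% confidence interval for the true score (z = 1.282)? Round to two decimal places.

11.12

SD = √33.64 = 5.800
Full-length reliability (Spearman-Brown) = 2(0.7)/(1+0.7) ≈ 0.824
SEM = 5.800 · √(1 − 0.824) = 5.800 · √0.176 ≈ 5.800 · 0.420 ≈ 2.436
Half-width = 1.282·2.436 ≈ 3.124
Upper limit = 8 + 3.124 ≈ 11.124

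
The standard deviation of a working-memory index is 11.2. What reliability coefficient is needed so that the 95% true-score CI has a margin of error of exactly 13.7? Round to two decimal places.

0.61

SEM needed = half-width / z = 13.7/1.96 ≈ 6.990
Required reliability = 1 − (SEM/SD)² = 1 − 0.389 ≈ 0.611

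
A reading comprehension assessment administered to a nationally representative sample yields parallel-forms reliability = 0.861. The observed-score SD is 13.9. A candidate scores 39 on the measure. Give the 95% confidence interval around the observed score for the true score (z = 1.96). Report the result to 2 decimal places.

SEM = 13.9000 * √(1 − 0.8610) = 13.9000 * √0.1390 ≈ 13.9000 * 0.3728 ≈ 5.1823
Half-width = 1.96*5.1823 ≈ 10.1573
CI = 39 ± 10.1573 → [28.8427, 49.1573]

[28.84, 49.16]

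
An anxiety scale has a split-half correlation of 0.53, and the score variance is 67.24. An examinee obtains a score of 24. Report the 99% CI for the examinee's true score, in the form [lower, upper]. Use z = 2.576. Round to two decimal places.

[12.29, 35.71]

SD = √67.24 ≃ 8.20000
r_full = 2·0.53 / (1 + 0.53) ≃ 0.69281
SEM = 8.20000 × √(1 − 0.69281) = 8.20000 × √0.30719 ≃ 8.20000 × 0.55425 ≃ 4.54482
2.576 × SEM ≃ 11.70747
CI = 24 ± 11.70747 → [12.29253, 35.70747]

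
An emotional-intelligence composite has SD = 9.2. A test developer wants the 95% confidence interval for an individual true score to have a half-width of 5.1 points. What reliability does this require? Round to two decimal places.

0.92

SEM needed = half-width / z = 5.1/1.96 ≈ 2.602
r = 1 − (SEM / SD)² = 1 − (2.602 / 9.2)² ≈ 1 − 0.080 ≈ 0.920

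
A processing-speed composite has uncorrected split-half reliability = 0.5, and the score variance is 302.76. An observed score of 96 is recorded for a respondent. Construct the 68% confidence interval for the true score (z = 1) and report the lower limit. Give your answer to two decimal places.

SD = √302.76 ≃ 17.400
Spearman-Brown: r = 2(0.5) / (1 + 0.5) = 1.000 / 1.500 ≃ 0.667
SEM = 17.400 · √(1 − 0.667) = 17.400 · √0.333 ≃ 17.400 · 0.577 ≃ 10.046
1 · SEM ≃ 10.046
Lower bound: 96 − 10.046 = 85.954

85.95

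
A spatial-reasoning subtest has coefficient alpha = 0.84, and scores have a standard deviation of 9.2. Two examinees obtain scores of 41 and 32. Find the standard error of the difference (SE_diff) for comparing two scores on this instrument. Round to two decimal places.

5.20

The standard error of measurement is 9.200*√(1 − 0.840) ≈ 9.200*0.400 ≈ 3.680.
SE_diff = SEM * √2 ≈ 3.680 * 1.414 ≈ 5.204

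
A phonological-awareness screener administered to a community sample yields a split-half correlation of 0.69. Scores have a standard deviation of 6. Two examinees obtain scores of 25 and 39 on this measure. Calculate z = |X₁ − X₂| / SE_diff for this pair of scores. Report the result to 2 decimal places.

r_full = 2·0.69 / (1 + 0.69) ≃ 0.8166
SEM = 6.0000 · √(1 − 0.8166) = 6.0000 · √0.1834 ≃ 6.0000 · 0.4283 ≃ 2.5697
SE_diff = √2 · SEM ≃ 3.6342
z = |25 − 39| / 3.6342 = 14 / 3.6342 ≃ 3.8523

3.85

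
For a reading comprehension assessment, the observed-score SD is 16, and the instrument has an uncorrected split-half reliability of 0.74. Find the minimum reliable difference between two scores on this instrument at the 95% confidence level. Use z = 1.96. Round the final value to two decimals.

Spearman-Brown: r = 2(0.74) / (1 + 0.74) = 1.4800 / 1.7400 ≈ 0.8506
The standard error of measurement is 16.0000·√(1 − 0.8506) ≈ 16.0000·0.3866 ≈ 6.1849.
SE_diff = √2 · SEM ≈ 8.7468
Smallest detectable difference = 1.96·8.7468 ≈ 17.1436

17.14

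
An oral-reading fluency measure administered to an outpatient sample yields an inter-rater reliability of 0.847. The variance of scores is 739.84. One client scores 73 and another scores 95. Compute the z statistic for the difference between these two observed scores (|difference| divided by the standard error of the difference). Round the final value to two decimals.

σ = 739.84^(1/2) = 27.200
SEM = 27.200 · √(1 − 0.847) = 27.200 · √0.153 ≈ 27.200 · 0.391 ≈ 10.639
Standard error of the difference = 10.639·√2 ≈ 15.046
z = |73 − 95| / 15.046 = 22 / 15.046 ≈ 1.462

1.46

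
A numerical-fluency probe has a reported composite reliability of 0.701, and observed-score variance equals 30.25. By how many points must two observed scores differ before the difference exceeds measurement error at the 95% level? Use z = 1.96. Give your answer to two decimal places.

SD = √30.25 = 5.500
The standard error of measurement is 5.500·√(1 − 0.701) ≈ 5.500·0.547 ≈ 3.007.
SE_diff = SEM · √2 ≈ 3.007 · 1.414 ≈ 4.253
Smallest detectable difference = 1.96·4.253 ≈ 8.336

8.34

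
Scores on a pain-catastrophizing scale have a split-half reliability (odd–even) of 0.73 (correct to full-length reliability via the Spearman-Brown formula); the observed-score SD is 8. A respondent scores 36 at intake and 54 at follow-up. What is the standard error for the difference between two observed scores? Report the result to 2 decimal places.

Spearman-Brown: r = 2(0.73) / (1 + 0.73) = 1.4600 / 1.7300 ≈ 0.8439
SEM = 8.0000*√(1 − 0.8439) ≈ 3.1604
SE_diff = SEM * √2 ≈ 3.1604 * 1.4142 ≈ 4.4696

4.47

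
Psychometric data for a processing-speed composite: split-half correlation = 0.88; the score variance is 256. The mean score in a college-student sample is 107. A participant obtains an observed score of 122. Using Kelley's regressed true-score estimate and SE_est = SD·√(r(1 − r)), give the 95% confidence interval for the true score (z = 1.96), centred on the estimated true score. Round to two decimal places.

σ = 256^(1/2) = 16.00000
Full-length reliability (Spearman-Brown) = 2(0.88)/(1+0.88) ≈ 0.93617
Estimated true score = 0.93617*122 + (1 − 0.93617)*107 ≈ 121.04255
SE_est = 16.00000*√(0.93617*0.06383) ≈ 3.91119
CI = 121.04255 ± 1.96 * 3.91119 → [113.37662, 128.70849]

[113.38, 128.71]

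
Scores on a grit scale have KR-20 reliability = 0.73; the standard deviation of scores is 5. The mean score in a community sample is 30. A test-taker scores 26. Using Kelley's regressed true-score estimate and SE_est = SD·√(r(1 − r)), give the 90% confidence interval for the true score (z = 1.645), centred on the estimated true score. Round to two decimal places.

Estimated true score = 0.730*26 + (1 − 0.730)*30 ≈ 27.080
SE_est = SD * √(r(1 − r)) = 5.000 * √0.197 ≈ 5.000 * 0.444 ≈ 2.220
90% CI: 27.080 ± 3.652 ≈ (23.428, 30.732)

[23.43, 30.73]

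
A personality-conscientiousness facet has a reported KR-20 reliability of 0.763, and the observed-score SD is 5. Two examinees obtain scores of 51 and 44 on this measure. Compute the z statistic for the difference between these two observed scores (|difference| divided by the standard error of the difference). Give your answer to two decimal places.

SEM = 5.0000 × √(1 − 0.7630) = 5.0000 × √0.2370 ≈ 5.0000 × 0.4868 ≈ 2.4341
SE_diff = √2 × SEM ≈ 3.4424
z = |51 − 44| / 3.4424 = 7 / 3.4424 ≈ 2.0335

2.03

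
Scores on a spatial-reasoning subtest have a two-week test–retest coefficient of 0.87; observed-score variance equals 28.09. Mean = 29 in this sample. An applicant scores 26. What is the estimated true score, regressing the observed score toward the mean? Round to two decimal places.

26.39

T̂ = r·X + (1 − r)·M = 0.870*26 + 0.130*29 = 22.620 + 3.770 ≈ 26.390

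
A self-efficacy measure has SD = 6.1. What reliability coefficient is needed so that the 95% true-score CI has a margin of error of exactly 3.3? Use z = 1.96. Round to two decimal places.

SEM needed = half-width / z = 3.3/1.96 ≈ 1.68367
r = 1 − (SEM / SD)² = 1 − (1.68367 / 6.1)² ≈ 1 − 0.07618 ≈ 0.92382

0.92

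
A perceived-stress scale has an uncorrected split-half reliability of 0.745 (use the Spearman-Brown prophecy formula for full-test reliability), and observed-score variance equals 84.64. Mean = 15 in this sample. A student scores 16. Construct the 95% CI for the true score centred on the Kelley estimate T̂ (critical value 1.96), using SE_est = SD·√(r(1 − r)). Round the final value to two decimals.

SD = √84.64 = 9.2000
Spearman-Brown: r = 2(0.745) / (1 + 0.745) = 1.4900 / 1.7450 ≈ 0.8539
T̂ = r·X + (1 − r)·M = 0.8539×16 + 0.1461×15 ≈ 13.6619 + 2.1920 ≈ 15.8539
SE_est = SD × √(r(1 − r)) = 9.2000 × √0.1248 ≈ 9.2000 × 0.3532 ≈ 3.2498
CI = 15.8539 ± 1.96 × 3.2498 → [9.4843, 22.2235]

[9.48, 22.22]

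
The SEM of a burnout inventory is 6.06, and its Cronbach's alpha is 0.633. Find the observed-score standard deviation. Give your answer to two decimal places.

10.00

SD = 6.06 / √(1 − 0.633) ≈ 10.003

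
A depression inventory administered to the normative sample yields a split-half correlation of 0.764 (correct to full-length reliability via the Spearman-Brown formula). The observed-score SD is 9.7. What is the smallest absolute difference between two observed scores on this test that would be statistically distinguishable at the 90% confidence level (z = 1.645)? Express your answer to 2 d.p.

8.25

Full-length reliability (Spearman-Brown) = 2(0.764)/(1+0.764) ≈ 0.866
SEM = 9.700·√(1 − 0.866) ≈ 3.548
SE_diff = √2 · SEM ≈ 5.018
Minimum reliable difference = 1.645 · SE_diff ≈ 1.645 · 5.018 ≈ 8.254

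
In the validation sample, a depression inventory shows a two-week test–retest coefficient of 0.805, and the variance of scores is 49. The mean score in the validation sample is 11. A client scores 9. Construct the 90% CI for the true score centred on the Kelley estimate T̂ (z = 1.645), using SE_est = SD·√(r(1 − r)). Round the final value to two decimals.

[4.83, 13.95]

SD = √49 ≈ 7.0000
Estimated true score = 0.8050·9 + (1 − 0.8050)·11 ≈ 9.3900
SE_est = SD · √(r(1 − r)) = 7.0000 · √0.1570 ≈ 7.0000 · 0.3962 ≈ 2.7734
CI = 9.3900 ± 1.645 · 2.7734 → [4.8277, 13.9523]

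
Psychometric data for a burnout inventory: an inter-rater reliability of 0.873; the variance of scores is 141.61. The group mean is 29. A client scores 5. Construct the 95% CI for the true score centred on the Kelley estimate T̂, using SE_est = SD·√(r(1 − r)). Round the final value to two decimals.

SD = √141.61 = 11.9000
Estimated true score = 0.8730*5 + (1 − 0.8730)*29 ≈ 8.0480
SE_est = SD * √(r(1 − r)) = 11.9000 * √0.1109 ≈ 11.9000 * 0.3330 ≈ 3.9624
CI = 8.0480 ± 1.96 * 3.9624 → [0.2817, 15.8143]

[0.28, 15.81]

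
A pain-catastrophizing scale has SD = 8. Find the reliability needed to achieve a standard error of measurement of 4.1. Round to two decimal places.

r = 1 − (SEM / SD)² = 1 − (4.100 / 8)² ≈ 1 − 0.263 ≈ 0.737

0.74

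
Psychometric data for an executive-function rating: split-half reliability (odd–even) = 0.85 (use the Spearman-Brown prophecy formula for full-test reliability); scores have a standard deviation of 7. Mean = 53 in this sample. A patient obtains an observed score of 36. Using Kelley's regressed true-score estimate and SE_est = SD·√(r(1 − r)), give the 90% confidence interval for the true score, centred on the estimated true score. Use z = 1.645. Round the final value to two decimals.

Full-length reliability (Spearman-Brown) = 2(0.85)/(1+0.85) ≈ 0.91892
Estimated true score = 0.91892*36 + (1 − 0.91892)*53 ≈ 37.37838
SE_est = SD * √(r(1 − r)) = 7.00000 * √0.07451 ≈ 7.00000 * 0.27296 ≈ 1.91072
90% CI: 37.37838 ± 3.14313 ≈ (34.23525, 40.52151)

[34.24, 40.52]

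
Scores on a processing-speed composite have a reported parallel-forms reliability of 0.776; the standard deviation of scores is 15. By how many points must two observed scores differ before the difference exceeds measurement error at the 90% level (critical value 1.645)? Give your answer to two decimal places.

The standard error of measurement is 15.000×√(1 − 0.776) ≃ 15.000×0.473 ≃ 7.099.
SE_diff = √2 × SEM ≃ 10.040
Smallest detectable difference = 1.645×10.040 ≃ 16.516

16.52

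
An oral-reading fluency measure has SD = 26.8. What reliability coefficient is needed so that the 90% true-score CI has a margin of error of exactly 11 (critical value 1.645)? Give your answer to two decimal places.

0.94

SEM needed = half-width / z = 11/1.645 ≃ 6.687
r = 1 − (SEM / SD)² = 1 − (6.687 / 26.8)² ≃ 1 − 0.062 ≃ 0.938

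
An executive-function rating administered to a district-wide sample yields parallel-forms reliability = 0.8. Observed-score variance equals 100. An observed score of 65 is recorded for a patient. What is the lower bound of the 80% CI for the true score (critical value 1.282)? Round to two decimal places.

59.27

σ = 100^(1/2) = 10.0000
The standard error of measurement is 10.0000×√(1 − 0.8000) ≈ 10.0000×0.4472 ≈ 4.4721.
Margin = 1.282 × 4.4721 ≈ 5.7333
Lower bound: 65 − 5.7333 = 59.2667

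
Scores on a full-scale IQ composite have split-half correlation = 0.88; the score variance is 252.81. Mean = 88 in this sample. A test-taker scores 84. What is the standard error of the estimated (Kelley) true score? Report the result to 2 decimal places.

3.89

SD = √252.81 = 15.90000
r_full = 2·0.88 / (1 + 0.88) ≈ 0.93617
SE_est = 15.90000·√(0.93617·0.06383) ≈ 3.88675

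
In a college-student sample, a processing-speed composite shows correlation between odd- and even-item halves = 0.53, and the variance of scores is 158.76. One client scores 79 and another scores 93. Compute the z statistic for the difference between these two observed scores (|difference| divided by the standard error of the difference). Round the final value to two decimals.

1.42

σ = 158.76^(1/2) = 12.600
Spearman-Brown: r = 2(0.53) / (1 + 0.53) = 1.060 / 1.530 ≈ 0.693
SEM = 12.600*√(1 − 0.693) ≈ 6.984
SE_diff = SEM * √2 ≈ 6.984 * 1.414 ≈ 9.876
z = 14 / 9.876 ≈ 1.418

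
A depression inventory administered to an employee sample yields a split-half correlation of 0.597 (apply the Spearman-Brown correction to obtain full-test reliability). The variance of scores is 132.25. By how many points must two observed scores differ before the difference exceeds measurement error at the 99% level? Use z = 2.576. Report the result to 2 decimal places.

SD = √132.25 = 11.5000
Spearman-Brown: r = 2(0.597) / (1 + 0.597) = 1.1940 / 1.5970 ≈ 0.7477
SEM = 11.5000*√(1 − 0.7477) ≈ 5.7769
SE_diff = √2 * SEM ≈ 8.1698
Smallest detectable difference = 2.576*8.1698 ≈ 21.0455

21.05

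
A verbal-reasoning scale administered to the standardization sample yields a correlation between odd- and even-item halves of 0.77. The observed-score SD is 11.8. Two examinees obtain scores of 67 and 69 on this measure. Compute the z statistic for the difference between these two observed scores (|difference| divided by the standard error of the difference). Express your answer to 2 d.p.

Full-length reliability (Spearman-Brown) = 2(0.77)/(1+0.77) ≈ 0.870
SEM = 11.800 · √(1 − 0.870) = 11.800 · √0.130 ≈ 11.800 · 0.360 ≈ 4.254
SE_diff = √2 · SEM ≈ 6.016
z = |67 − 69| / 6.016 = 2 / 6.016 ≈ 0.332

0.33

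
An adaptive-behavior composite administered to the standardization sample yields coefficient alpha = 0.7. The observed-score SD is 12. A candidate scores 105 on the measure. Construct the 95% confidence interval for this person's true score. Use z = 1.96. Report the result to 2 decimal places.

SEM = 12.00000*√(1 − 0.70000) ≈ 6.57267
Margin = 1.96 * 6.57267 ≈ 12.88243
Interval: (92.11757, 117.88243)

[92.12, 117.88]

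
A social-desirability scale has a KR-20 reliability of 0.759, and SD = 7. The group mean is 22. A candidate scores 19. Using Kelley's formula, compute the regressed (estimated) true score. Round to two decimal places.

T̂ = 0.7590(19) + 0.2410(22) ≈ 19.7230

19.72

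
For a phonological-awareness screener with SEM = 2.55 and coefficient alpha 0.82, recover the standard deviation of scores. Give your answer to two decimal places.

SD = 2.55 / √(1 − 0.82) ≃ 6.0104

6.01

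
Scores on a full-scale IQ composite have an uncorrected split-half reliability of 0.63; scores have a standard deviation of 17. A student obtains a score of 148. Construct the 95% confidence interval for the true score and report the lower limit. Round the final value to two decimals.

132.13

r_full = 2·0.63 / (1 + 0.63) ≈ 0.7730
SEM = 17.0000·√(1 − 0.7730) ≈ 8.0995
Half-width = 1.96·8.0995 ≈ 15.8749
Lower limit = 148 − 15.8749 ≈ 132.1251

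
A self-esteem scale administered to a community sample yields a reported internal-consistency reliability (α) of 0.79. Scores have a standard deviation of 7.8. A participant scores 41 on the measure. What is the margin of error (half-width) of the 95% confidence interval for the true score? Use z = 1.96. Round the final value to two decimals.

7.01

The standard error of measurement is 7.8000×√(1 − 0.7900) ≈ 7.8000×0.4583 ≈ 3.5744.
Half-width = 1.96×3.5744 ≈ 7.0058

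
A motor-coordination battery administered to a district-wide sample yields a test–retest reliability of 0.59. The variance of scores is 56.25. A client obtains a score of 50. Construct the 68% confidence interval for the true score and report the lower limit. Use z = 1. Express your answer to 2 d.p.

45.20

SD = √56.25 ≈ 7.500
SEM = 7.500·√(1 − 0.590) ≈ 4.802
1 · SEM ≈ 4.802
Lower bound: 50 − 4.802 = 45.198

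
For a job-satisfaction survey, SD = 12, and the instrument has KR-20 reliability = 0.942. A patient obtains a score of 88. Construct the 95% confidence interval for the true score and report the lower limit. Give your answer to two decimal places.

SEM = 12.0000 × √(1 − 0.9420) = 12.0000 × √0.0580 ≈ 12.0000 × 0.2408 ≈ 2.8900
1.96 × SEM ≈ 5.6644
Lower bound: 88 − 5.6644 = 82.3356

82.34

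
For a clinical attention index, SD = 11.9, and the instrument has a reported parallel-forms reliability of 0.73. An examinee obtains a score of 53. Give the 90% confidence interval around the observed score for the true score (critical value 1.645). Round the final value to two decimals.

[42.83, 63.17]

SEM = 11.9000*√(1 − 0.7300) ≃ 6.1834
Margin = 1.645 * 6.1834 ≃ 10.1717
Interval: (42.8283, 63.1717)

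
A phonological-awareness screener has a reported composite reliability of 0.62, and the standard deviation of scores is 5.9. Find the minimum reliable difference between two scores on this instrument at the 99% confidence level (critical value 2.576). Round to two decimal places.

13.25

SEM = 5.90000 × √(1 − 0.62000) = 5.90000 × √0.38000 ≃ 5.90000 × 0.61644 ≃ 3.63700
SE_diff = SEM × √2 ≃ 3.63700 × 1.41421 ≃ 5.14350
Smallest detectable difference = 2.576×5.14350 ≃ 13.24966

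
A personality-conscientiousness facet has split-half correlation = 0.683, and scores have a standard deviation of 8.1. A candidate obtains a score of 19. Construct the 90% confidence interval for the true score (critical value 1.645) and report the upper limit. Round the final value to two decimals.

Full-length reliability (Spearman-Brown) = 2(0.683)/(1+0.683) ≈ 0.81165
SEM = 8.10000 * √(1 − 0.81165) = 8.10000 * √0.18835 ≈ 8.10000 * 0.43400 ≈ 3.51538
Margin = 1.645 * 3.51538 ≈ 5.78280
Upper bound: 19 + 5.78280 = 24.78280

24.78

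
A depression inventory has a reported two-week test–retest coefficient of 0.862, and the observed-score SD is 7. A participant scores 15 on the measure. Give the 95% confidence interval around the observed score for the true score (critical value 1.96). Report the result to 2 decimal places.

SEM = 7.000·√(1 − 0.862) ≈ 2.600
Half-width = 1.96·2.600 ≈ 5.097
95% CI: 15 ± 5.097 = [9.903, 20.097]

[9.90, 20.10]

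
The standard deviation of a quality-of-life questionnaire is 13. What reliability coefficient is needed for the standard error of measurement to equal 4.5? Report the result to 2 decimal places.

0.88

r = 1 − (SEM / SD)² = 1 − (4.50000 / 13)² ≈ 1 − 0.11982 ≈ 0.88018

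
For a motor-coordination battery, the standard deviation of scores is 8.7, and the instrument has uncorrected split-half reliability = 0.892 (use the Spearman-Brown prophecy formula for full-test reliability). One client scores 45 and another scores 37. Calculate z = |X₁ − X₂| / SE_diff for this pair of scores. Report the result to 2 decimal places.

Full-length reliability (Spearman-Brown) = 2(0.892)/(1+0.892) ≈ 0.9429
SEM = 8.7000×√(1 − 0.9429) ≈ 2.0786
SE_diff = √2 × SEM ≈ 2.9396
z = 8 / 2.9396 ≈ 2.7215

2.72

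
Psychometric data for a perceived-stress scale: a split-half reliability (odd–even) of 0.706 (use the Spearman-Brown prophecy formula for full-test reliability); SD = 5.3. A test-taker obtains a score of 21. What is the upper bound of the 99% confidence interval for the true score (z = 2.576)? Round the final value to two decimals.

Full-length reliability (Spearman-Brown) = 2(0.706)/(1+0.706) ≈ 0.828
The standard error of measurement is 5.300*√(1 − 0.828) ≈ 5.300*0.415 ≈ 2.200.
2.576 * SEM ≈ 5.668
Upper bound: 21 + 5.668 = 26.668

26.67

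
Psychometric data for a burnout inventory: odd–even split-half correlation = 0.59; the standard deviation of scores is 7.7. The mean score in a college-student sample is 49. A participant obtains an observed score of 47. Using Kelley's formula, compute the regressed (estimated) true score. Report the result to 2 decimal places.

Spearman-Brown: r = 2(0.59) / (1 + 0.59) = 1.1800 / 1.5900 ≃ 0.7421
T̂ = r·X + (1 − r)·M = 0.7421*47 + 0.2579*49 ≃ 34.8805 + 12.6352 ≃ 47.5157

47.52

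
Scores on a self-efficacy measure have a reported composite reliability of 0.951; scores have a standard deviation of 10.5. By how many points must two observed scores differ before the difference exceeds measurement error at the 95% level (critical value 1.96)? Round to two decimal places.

SEM = 10.5000×√(1 − 0.9510) ≈ 2.3243
SE_diff = SEM × √2 ≈ 2.3243 × 1.4142 ≈ 3.2870
Smallest detectable difference = 1.96×3.2870 ≈ 6.4426

6.44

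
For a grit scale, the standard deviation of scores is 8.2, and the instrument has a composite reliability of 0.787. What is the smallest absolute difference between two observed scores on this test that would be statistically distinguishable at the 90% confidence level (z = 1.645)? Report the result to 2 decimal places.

SEM = 8.2000·√(1 − 0.7870) ≈ 3.7845
SE_diff = √2 · SEM ≈ 5.3520
Smallest detectable difference = 1.645·5.3520 ≈ 8.8041

8.80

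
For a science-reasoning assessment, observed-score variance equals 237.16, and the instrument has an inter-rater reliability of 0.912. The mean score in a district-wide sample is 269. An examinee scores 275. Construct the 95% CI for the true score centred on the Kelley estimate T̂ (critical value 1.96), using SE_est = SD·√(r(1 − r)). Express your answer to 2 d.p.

SD = √237.16 ≃ 15.40000
Estimated true score = 0.91200*275 + (1 − 0.91200)*269 ≃ 274.47200
SE_est = SD * √(r(1 − r)) = 15.40000 * √0.08026 ≃ 15.40000 * 0.28329 ≃ 4.36274
CI = 274.47200 ± 1.96 * 4.36274 → [265.92103, 283.02297]

[265.92, 283.02]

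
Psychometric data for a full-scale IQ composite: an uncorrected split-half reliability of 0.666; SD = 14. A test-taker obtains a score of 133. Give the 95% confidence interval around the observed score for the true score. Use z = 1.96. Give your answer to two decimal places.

[120.71, 145.29]

r_full = 2·0.666 / (1 + 0.666) ≃ 0.800
SEM = 14.000 * √(1 − 0.800) = 14.000 * √0.200 ≃ 14.000 * 0.448 ≃ 6.269
Half-width = 1.96*6.269 ≃ 12.286
Interval: (120.714, 145.286)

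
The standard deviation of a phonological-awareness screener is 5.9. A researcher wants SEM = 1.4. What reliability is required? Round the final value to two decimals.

0.94

Required reliability = 1 − (SEM/SD)² = 1 − 0.05631 ≃ 0.94369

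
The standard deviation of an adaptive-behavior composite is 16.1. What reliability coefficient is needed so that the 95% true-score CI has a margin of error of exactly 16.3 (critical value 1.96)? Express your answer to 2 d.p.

0.73

Required SEM = 16.3 / 1.96 ≃ 8.3163
r = 1 − (SEM / SD)² = 1 − (8.3163 / 16.1)² ≃ 1 − 0.2668 ≃ 0.7332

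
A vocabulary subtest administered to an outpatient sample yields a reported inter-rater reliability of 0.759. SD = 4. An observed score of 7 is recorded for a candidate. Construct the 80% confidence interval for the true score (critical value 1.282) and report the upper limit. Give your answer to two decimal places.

SEM = 4.000 × √(1 − 0.759) = 4.000 × √0.241 ≈ 4.000 × 0.491 ≈ 1.964
Half-width = 1.282×1.964 ≈ 2.517
Upper limit = 7 + 2.517 ≈ 9.517

9.52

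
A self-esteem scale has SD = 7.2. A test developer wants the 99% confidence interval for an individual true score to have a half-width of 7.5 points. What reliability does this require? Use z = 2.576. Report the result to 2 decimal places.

0.84

SEM needed = half-width / z = 7.5/2.576 ≈ 2.91149
Required reliability = 1 − (SEM/SD)² = 1 − 0.16352 ≈ 0.83648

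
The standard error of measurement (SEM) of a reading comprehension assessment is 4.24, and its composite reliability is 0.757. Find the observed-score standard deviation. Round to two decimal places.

SD = 4.24 / √(1 − 0.757) ≈ 8.601

8.60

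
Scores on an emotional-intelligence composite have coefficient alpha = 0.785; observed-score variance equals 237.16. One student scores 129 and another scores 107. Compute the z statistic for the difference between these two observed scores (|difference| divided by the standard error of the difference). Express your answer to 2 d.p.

2.18

σ = 237.16^(1/2) = 15.400
SEM = 15.400*√(1 − 0.785) ≈ 7.141
Standard error of the difference = 7.141·√2 ≈ 10.098
z = 22 / 10.098 ≈ 2.179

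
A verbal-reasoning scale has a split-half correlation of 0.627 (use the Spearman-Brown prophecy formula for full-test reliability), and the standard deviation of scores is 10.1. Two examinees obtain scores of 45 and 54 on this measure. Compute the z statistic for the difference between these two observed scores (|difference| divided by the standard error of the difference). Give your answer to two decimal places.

r_full = 2·0.627 / (1 + 0.627) ≈ 0.7707
The standard error of measurement is 10.1000·√(1 − 0.7707) ≈ 10.1000·0.4788 ≈ 4.8360.
SE_diff = √2 · SEM ≈ 6.8391
z = 9 / 6.8391 ≈ 1.3160

1.32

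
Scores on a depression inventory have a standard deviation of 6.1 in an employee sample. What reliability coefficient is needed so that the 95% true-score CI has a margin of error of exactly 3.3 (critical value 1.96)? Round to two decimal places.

0.92

Required SEM = 3.3 / 1.96 ≈ 1.684
r = 1 − (SEM / SD)² = 1 − (1.684 / 6.1)² ≈ 1 − 0.076 ≈ 0.924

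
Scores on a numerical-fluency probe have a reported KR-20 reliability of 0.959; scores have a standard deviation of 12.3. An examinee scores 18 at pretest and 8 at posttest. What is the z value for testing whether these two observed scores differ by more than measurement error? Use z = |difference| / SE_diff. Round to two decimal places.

SEM = 12.30000 × √(1 − 0.95900) = 12.30000 × √0.04100 ≈ 12.30000 × 0.20248 ≈ 2.49056
Standard error of the difference = 2.49056·√2 ≈ 3.52218
z = |18 − 8| / 3.52218 = 10 / 3.52218 ≈ 2.83915

2.84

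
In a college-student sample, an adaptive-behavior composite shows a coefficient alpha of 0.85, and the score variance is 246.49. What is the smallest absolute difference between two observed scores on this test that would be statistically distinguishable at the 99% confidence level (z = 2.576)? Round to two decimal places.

SD = √246.49 ≈ 15.7000
SEM = 15.7000 · √(1 − 0.8500) = 15.7000 · √0.1500 ≈ 15.7000 · 0.3873 ≈ 6.0806
Standard error of the difference = 6.0806·√2 ≈ 8.5992
Minimum reliable difference = 2.576 · SE_diff ≈ 2.576 · 8.5992 ≈ 22.1517

22.15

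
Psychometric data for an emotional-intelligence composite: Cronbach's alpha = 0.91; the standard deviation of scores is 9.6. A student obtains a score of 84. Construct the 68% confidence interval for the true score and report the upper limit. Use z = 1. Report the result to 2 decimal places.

SEM = 9.600*√(1 − 0.910) ≈ 2.880
1 * SEM ≈ 2.880
Upper limit = 84 + 2.880 ≈ 86.880

86.88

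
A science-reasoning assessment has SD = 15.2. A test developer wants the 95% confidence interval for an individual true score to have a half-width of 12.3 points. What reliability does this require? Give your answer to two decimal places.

0.83

SEM needed = half-width / z = 12.3/1.96 ≈ 6.2755
r = 1 − (6.2755/15.2)² ≈ 1 − 0.1705 ≈ 0.8295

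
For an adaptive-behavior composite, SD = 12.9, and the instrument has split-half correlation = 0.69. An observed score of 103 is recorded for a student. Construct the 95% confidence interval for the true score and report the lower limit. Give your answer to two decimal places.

Full-length reliability (Spearman-Brown) = 2(0.69)/(1+0.69) ≈ 0.8166
SEM = 12.9000*√(1 − 0.8166) ≈ 5.5249
Half-width = 1.96*5.5249 ≈ 10.8289
Lower limit = 103 − 10.8289 ≈ 92.1711

92.17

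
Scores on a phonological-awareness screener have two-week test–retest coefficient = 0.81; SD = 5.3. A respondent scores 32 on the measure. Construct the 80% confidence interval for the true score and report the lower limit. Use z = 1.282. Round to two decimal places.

29.04

SEM = 5.3000 · √(1 − 0.8100) = 5.3000 · √0.1900 ≈ 5.3000 · 0.4359 ≈ 2.3102
1.282 · SEM ≈ 2.9617
Lower limit = 32 − 2.9617 ≈ 29.0383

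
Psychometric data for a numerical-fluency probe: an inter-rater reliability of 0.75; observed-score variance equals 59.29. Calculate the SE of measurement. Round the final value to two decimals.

3.85

σ = 59.29^(1/2) = 7.70000
SEM = 7.70000*√(1 − 0.75000) ≈ 3.85000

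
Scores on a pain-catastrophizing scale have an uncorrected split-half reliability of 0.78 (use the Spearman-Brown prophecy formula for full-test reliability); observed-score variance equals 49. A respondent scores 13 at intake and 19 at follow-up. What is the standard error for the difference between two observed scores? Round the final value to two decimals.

3.48

SD = √49 = 7.0000
r_full = 2·0.78 / (1 + 0.78) ≃ 0.8764
The standard error of measurement is 7.0000*√(1 − 0.8764) ≃ 7.0000*0.3516 ≃ 2.4609.
SE_diff = SEM * √2 ≃ 2.4609 * 1.4142 ≃ 3.4803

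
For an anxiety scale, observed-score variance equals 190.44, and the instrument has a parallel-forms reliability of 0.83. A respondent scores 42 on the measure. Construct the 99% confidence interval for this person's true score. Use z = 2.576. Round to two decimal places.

SD = √190.44 = 13.800
SEM = 13.800 × √(1 − 0.830) = 13.800 × √0.170 ≈ 13.800 × 0.412 ≈ 5.690
2.576 × SEM ≈ 14.657
CI = 42 ± 14.657 → [27.343, 56.657]

[27.34, 56.66]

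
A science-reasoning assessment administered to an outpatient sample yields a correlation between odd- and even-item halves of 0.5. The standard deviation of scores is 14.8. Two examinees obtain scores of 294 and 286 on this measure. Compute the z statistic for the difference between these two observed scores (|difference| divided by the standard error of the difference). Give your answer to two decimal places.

Full-length reliability (Spearman-Brown) = 2(0.5)/(1+0.5) ≃ 0.6667
The standard error of measurement is 14.8000·√(1 − 0.6667) ≃ 14.8000·0.5774 ≃ 8.5448.
SE_diff = SEM · √2 ≃ 8.5448 · 1.4142 ≃ 12.0841
z = 8 / 12.0841 ≃ 0.6620

0.66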